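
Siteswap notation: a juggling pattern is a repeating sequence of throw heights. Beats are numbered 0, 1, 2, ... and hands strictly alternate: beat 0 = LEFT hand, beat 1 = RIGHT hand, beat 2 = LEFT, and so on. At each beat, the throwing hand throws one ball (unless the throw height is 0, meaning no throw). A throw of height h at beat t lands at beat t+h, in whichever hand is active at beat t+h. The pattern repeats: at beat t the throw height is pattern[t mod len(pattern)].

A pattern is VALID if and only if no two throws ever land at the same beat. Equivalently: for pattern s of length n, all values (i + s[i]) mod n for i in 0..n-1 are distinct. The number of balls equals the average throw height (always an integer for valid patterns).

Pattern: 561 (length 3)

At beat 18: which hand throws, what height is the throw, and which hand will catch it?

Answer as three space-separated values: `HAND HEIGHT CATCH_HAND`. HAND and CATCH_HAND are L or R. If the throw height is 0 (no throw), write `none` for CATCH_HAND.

Beat 18: 18 mod 2 = 0, so hand = L
Throw height = pattern[18 mod 3] = pattern[0] = 5
Lands at beat 18+5=23, 23 mod 2 = 1, so catch hand = R

Answer: L 5 R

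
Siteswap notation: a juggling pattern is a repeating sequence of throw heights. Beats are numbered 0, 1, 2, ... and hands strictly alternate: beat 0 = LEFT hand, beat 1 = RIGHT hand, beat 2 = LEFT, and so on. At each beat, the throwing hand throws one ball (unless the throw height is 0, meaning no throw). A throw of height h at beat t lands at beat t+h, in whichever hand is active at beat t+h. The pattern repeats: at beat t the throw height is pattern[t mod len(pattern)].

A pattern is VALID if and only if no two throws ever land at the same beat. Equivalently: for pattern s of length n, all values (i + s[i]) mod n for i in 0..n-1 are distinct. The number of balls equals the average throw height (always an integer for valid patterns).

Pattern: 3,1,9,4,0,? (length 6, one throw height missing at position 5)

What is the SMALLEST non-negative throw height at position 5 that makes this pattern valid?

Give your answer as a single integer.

Answer: 1

Derivation:
i=0: (0 + 3) mod 6 = 3
i=1: (1 + 1) mod 6 = 2
i=2: (2 + 9) mod 6 = 5
i=3: (3 + 4) mod 6 = 1
i=4: (4 + 0) mod 6 = 4
i=5: s[i]=? (unknown)
Known residues: [1, 2, 3, 4, 5]; need a permutation of 0..5, so missing residue r = 0
Need (5 + s) mod 6 = 0; smallest s = (0 - 5) mod 6 = 1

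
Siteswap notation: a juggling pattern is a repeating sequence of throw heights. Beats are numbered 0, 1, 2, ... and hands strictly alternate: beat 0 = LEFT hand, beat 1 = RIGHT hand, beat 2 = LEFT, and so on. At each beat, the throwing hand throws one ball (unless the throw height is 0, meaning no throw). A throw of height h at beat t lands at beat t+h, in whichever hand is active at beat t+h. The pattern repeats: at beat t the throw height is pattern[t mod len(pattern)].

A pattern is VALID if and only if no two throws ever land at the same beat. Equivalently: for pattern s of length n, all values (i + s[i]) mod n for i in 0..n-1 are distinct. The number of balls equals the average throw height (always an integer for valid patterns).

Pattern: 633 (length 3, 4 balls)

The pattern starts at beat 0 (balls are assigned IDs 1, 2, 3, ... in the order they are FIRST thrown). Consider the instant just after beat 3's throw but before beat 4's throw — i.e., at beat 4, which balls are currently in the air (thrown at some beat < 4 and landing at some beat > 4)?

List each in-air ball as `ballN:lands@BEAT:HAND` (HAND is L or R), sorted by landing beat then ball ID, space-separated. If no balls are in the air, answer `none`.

Beat 0 (L): throw ball1 h=6 -> lands@6:L; in-air after throw: [b1@6:L]
Beat 1 (R): throw ball2 h=3 -> lands@4:L; in-air after throw: [b2@4:L b1@6:L]
Beat 2 (L): throw ball3 h=3 -> lands@5:R; in-air after throw: [b2@4:L b3@5:R b1@6:L]
Beat 3 (R): throw ball4 h=6 -> lands@9:R; in-air after throw: [b2@4:L b3@5:R b1@6:L b4@9:R]
Beat 4 (L): throw ball2 h=3 -> lands@7:R; in-air after throw: [b3@5:R b1@6:L b2@7:R b4@9:R]

Answer: ball3:lands@5:R ball1:lands@6:L ball4:lands@9:R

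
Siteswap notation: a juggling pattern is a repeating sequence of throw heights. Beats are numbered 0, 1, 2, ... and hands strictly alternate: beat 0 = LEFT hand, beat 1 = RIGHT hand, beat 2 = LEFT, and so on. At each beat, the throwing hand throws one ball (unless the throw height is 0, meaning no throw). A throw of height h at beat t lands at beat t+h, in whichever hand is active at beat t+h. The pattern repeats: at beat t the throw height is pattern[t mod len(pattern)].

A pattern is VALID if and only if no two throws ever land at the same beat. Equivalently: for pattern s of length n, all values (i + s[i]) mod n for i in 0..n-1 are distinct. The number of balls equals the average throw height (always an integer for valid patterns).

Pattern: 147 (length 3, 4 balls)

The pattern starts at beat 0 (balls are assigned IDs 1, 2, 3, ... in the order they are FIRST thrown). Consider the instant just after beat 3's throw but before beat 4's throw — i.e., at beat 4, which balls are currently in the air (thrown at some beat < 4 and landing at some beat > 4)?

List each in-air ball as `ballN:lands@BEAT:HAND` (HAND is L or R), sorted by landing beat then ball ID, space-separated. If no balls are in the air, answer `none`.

Beat 0 (L): throw ball1 h=1 -> lands@1:R; in-air after throw: [b1@1:R]
Beat 1 (R): throw ball1 h=4 -> lands@5:R; in-air after throw: [b1@5:R]
Beat 2 (L): throw ball2 h=7 -> lands@9:R; in-air after throw: [b1@5:R b2@9:R]
Beat 3 (R): throw ball3 h=1 -> lands@4:L; in-air after throw: [b3@4:L b1@5:R b2@9:R]
Beat 4 (L): throw ball3 h=4 -> lands@8:L; in-air after throw: [b1@5:R b3@8:L b2@9:R]

Answer: ball1:lands@5:R ball2:lands@9:R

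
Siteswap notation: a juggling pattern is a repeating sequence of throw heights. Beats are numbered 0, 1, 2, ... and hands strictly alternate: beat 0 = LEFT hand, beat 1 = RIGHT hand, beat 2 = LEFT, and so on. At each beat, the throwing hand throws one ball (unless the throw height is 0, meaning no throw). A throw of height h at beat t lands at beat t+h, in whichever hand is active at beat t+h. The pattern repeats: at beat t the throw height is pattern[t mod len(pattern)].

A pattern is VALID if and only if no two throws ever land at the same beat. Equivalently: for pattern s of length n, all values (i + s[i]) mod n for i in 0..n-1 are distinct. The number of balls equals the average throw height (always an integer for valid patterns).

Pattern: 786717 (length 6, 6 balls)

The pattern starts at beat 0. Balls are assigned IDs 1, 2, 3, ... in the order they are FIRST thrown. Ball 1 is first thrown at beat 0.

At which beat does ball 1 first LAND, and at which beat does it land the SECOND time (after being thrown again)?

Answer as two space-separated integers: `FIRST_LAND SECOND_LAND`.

Answer: 7 15

Derivation:
Beat 0 (L): throw ball1 h=7 -> lands@7:R; in-air after throw: [b1@7:R]
Beat 1 (R): throw ball2 h=8 -> lands@9:R; in-air after throw: [b1@7:R b2@9:R]
Beat 2 (L): throw ball3 h=6 -> lands@8:L; in-air after throw: [b1@7:R b3@8:L b2@9:R]
Beat 3 (R): throw ball4 h=7 -> lands@10:L; in-air after throw: [b1@7:R b3@8:L b2@9:R b4@10:L]
Beat 4 (L): throw ball5 h=1 -> lands@5:R; in-air after throw: [b5@5:R b1@7:R b3@8:L b2@9:R b4@10:L]
Beat 5 (R): throw ball5 h=7 -> lands@12:L; in-air after throw: [b1@7:R b3@8:L b2@9:R b4@10:L b5@12:L]
Beat 6 (L): throw ball6 h=7 -> lands@13:R; in-air after throw: [b1@7:R b3@8:L b2@9:R b4@10:L b5@12:L b6@13:R]
Beat 7 (R): throw ball1 h=8 -> lands@15:R; in-air after throw: [b3@8:L b2@9:R b4@10:L b5@12:L b6@13:R b1@15:R]
Beat 8 (L): throw ball3 h=6 -> lands@14:L; in-air after throw: [b2@9:R b4@10:L b5@12:L b6@13:R b3@14:L b1@15:R]
Beat 9 (R): throw ball2 h=7 -> lands@16:L; in-air after throw: [b4@10:L b5@12:L b6@13:R b3@14:L b1@15:R b2@16:L]
Beat 10 (L): throw ball4 h=1 -> lands@11:R; in-air after throw: [b4@11:R b5@12:L b6@13:R b3@14:L b1@15:R b2@16:L]
Beat 11 (R): throw ball4 h=7 -> lands@18:L; in-air after throw: [b5@12:L b6@13:R b3@14:L b1@15:R b2@16:L b4@18:L]
Ball 1: thrown@0 h=7 -> first land @7; rethrown@7 h=8 -> second land @15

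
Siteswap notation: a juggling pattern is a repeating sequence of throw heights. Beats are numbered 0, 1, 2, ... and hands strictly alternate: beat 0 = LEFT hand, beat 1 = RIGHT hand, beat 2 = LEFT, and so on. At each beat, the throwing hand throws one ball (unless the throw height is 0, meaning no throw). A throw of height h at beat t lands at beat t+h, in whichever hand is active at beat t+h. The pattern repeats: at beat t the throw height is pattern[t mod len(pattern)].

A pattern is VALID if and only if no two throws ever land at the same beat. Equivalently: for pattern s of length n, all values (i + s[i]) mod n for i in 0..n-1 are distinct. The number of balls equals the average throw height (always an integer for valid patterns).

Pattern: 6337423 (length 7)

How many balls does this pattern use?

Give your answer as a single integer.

Pattern = [6, 3, 3, 7, 4, 2, 3], length n = 7
  position 0: throw height = 6, running sum = 6
  position 1: throw height = 3, running sum = 9
  position 2: throw height = 3, running sum = 12
  position 3: throw height = 7, running sum = 19
  position 4: throw height = 4, running sum = 23
  position 5: throw height = 2, running sum = 25
  position 6: throw height = 3, running sum = 28
Total sum = 28; balls = sum / n = 28 / 7 = 4

Answer: 4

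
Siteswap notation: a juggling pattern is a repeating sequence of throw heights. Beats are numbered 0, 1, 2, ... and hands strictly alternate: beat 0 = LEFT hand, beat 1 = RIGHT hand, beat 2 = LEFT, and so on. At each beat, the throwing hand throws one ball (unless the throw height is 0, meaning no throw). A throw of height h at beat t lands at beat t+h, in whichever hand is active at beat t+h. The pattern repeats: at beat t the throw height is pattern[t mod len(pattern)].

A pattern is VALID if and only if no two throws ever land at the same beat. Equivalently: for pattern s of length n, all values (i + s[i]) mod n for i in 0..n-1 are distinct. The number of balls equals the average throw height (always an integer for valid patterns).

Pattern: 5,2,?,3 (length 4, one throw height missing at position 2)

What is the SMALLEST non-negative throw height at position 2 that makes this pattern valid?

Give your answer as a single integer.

i=0: (0 + 5) mod 4 = 1
i=1: (1 + 2) mod 4 = 3
i=2: s[i]=? (unknown)
i=3: (3 + 3) mod 4 = 2
Known residues: [1, 2, 3]; need a permutation of 0..3, so missing residue r = 0
Need (2 + s) mod 4 = 0; smallest s = (0 - 2) mod 4 = 2

Answer: 2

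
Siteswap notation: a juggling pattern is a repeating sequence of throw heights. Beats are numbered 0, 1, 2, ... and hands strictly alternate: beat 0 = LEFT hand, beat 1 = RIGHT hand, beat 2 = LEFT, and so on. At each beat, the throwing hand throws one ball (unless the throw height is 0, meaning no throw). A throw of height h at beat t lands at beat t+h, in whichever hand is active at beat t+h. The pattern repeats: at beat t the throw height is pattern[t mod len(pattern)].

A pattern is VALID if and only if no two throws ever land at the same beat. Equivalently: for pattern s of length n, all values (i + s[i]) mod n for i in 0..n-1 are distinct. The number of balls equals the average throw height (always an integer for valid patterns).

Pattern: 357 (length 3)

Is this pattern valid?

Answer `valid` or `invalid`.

i=0: (i + s[i]) mod n = (0 + 3) mod 3 = 0
i=1: (i + s[i]) mod n = (1 + 5) mod 3 = 0
i=2: (i + s[i]) mod n = (2 + 7) mod 3 = 0
Residues: [0, 0, 0], distinct: False

Answer: invalid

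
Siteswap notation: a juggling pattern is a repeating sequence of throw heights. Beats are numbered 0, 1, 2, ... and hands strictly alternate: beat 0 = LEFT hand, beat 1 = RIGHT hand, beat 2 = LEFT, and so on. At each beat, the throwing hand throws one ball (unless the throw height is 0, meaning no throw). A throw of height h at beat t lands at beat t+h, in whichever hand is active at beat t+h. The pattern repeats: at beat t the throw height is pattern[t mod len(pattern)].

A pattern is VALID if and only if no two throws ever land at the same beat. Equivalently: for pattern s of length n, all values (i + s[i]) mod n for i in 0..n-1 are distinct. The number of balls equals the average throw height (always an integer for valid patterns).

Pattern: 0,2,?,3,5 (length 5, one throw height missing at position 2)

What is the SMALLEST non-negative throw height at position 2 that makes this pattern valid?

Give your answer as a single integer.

Answer: 0

Derivation:
i=0: (0 + 0) mod 5 = 0
i=1: (1 + 2) mod 5 = 3
i=2: s[i]=? (unknown)
i=3: (3 + 3) mod 5 = 1
i=4: (4 + 5) mod 5 = 4
Known residues: [0, 1, 3, 4]; need a permutation of 0..4, so missing residue r = 2
Need (2 + s) mod 5 = 2; smallest s = (2 - 2) mod 5 = 0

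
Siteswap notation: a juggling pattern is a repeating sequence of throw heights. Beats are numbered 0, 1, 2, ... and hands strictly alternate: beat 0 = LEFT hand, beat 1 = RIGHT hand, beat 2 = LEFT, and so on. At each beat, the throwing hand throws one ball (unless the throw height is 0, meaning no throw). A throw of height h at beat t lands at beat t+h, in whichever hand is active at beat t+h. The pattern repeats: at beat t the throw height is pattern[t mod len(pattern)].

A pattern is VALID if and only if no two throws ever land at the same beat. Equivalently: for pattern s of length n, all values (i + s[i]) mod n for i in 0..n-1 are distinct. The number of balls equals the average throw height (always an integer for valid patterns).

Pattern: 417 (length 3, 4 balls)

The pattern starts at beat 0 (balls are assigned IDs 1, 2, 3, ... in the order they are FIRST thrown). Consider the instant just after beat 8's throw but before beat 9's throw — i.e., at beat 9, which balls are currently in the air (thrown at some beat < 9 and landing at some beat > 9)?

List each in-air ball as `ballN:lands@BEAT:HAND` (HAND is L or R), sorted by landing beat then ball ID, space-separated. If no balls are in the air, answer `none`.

Answer: ball4:lands@10:L ball1:lands@12:L ball3:lands@15:R

Derivation:
Beat 0 (L): throw ball1 h=4 -> lands@4:L; in-air after throw: [b1@4:L]
Beat 1 (R): throw ball2 h=1 -> lands@2:L; in-air after throw: [b2@2:L b1@4:L]
Beat 2 (L): throw ball2 h=7 -> lands@9:R; in-air after throw: [b1@4:L b2@9:R]
Beat 3 (R): throw ball3 h=4 -> lands@7:R; in-air after throw: [b1@4:L b3@7:R b2@9:R]
Beat 4 (L): throw ball1 h=1 -> lands@5:R; in-air after throw: [b1@5:R b3@7:R b2@9:R]
Beat 5 (R): throw ball1 h=7 -> lands@12:L; in-air after throw: [b3@7:R b2@9:R b1@12:L]
Beat 6 (L): throw ball4 h=4 -> lands@10:L; in-air after throw: [b3@7:R b2@9:R b4@10:L b1@12:L]
Beat 7 (R): throw ball3 h=1 -> lands@8:L; in-air after throw: [b3@8:L b2@9:R b4@10:L b1@12:L]
Beat 8 (L): throw ball3 h=7 -> lands@15:R; in-air after throw: [b2@9:R b4@10:L b1@12:L b3@15:R]
Beat 9 (R): throw ball2 h=4 -> lands@13:R; in-air after throw: [b4@10:L b1@12:L b2@13:R b3@15:R]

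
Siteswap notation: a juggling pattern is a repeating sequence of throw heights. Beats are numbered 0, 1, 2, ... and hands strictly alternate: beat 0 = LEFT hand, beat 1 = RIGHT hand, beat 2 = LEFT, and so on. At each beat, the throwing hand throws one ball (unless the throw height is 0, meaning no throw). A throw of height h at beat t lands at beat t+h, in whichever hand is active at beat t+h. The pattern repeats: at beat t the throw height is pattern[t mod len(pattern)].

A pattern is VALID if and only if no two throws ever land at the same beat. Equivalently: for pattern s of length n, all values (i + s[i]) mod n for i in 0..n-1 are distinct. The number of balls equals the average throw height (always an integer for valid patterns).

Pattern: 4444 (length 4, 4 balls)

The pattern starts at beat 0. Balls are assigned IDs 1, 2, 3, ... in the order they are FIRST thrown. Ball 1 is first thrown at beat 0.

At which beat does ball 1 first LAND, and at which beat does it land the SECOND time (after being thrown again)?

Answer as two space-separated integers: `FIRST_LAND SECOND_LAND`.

Answer: 4 8

Derivation:
Beat 0 (L): throw ball1 h=4 -> lands@4:L; in-air after throw: [b1@4:L]
Beat 1 (R): throw ball2 h=4 -> lands@5:R; in-air after throw: [b1@4:L b2@5:R]
Beat 2 (L): throw ball3 h=4 -> lands@6:L; in-air after throw: [b1@4:L b2@5:R b3@6:L]
Beat 3 (R): throw ball4 h=4 -> lands@7:R; in-air after throw: [b1@4:L b2@5:R b3@6:L b4@7:R]
Beat 4 (L): throw ball1 h=4 -> lands@8:L; in-air after throw: [b2@5:R b3@6:L b4@7:R b1@8:L]
Beat 5 (R): throw ball2 h=4 -> lands@9:R; in-air after throw: [b3@6:L b4@7:R b1@8:L b2@9:R]
Beat 6 (L): throw ball3 h=4 -> lands@10:L; in-air after throw: [b4@7:R b1@8:L b2@9:R b3@10:L]
Beat 7 (R): throw ball4 h=4 -> lands@11:R; in-air after throw: [b1@8:L b2@9:R b3@10:L b4@11:R]
Beat 8 (L): throw ball1 h=4 -> lands@12:L; in-air after throw: [b2@9:R b3@10:L b4@11:R b1@12:L]
Ball 1: thrown@0 h=4 -> first land @4; rethrown@4 h=4 -> second land @8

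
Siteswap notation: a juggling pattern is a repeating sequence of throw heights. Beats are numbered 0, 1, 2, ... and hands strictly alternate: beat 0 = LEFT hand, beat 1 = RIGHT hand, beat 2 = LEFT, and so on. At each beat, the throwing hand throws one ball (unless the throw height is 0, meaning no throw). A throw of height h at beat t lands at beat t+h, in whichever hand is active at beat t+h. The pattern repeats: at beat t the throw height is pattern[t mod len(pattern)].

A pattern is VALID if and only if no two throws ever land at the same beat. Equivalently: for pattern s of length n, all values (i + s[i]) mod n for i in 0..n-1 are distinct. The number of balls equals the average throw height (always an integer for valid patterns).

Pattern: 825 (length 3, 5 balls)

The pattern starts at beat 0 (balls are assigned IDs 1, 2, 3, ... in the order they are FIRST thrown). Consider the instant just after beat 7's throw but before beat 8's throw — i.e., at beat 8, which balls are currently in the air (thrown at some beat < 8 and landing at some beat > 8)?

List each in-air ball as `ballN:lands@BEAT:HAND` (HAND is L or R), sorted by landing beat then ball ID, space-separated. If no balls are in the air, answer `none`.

Beat 0 (L): throw ball1 h=8 -> lands@8:L; in-air after throw: [b1@8:L]
Beat 1 (R): throw ball2 h=2 -> lands@3:R; in-air after throw: [b2@3:R b1@8:L]
Beat 2 (L): throw ball3 h=5 -> lands@7:R; in-air after throw: [b2@3:R b3@7:R b1@8:L]
Beat 3 (R): throw ball2 h=8 -> lands@11:R; in-air after throw: [b3@7:R b1@8:L b2@11:R]
Beat 4 (L): throw ball4 h=2 -> lands@6:L; in-air after throw: [b4@6:L b3@7:R b1@8:L b2@11:R]
Beat 5 (R): throw ball5 h=5 -> lands@10:L; in-air after throw: [b4@6:L b3@7:R b1@8:L b5@10:L b2@11:R]
Beat 6 (L): throw ball4 h=8 -> lands@14:L; in-air after throw: [b3@7:R b1@8:L b5@10:L b2@11:R b4@14:L]
Beat 7 (R): throw ball3 h=2 -> lands@9:R; in-air after throw: [b1@8:L b3@9:R b5@10:L b2@11:R b4@14:L]
Beat 8 (L): throw ball1 h=5 -> lands@13:R; in-air after throw: [b3@9:R b5@10:L b2@11:R b1@13:R b4@14:L]

Answer: ball3:lands@9:R ball5:lands@10:L ball2:lands@11:R ball4:lands@14:L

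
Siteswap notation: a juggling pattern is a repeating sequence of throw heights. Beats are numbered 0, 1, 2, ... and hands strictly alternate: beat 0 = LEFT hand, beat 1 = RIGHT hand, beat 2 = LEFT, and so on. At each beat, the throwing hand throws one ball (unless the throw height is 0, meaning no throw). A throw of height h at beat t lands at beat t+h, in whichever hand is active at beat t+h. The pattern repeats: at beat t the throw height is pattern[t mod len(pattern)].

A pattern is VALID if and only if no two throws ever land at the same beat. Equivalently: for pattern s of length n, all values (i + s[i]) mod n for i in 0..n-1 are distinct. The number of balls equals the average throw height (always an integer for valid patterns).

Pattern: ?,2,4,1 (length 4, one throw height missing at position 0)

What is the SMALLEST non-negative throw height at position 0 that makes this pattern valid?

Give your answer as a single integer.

i=0: s[i]=? (unknown)
i=1: (1 + 2) mod 4 = 3
i=2: (2 + 4) mod 4 = 2
i=3: (3 + 1) mod 4 = 0
Known residues: [0, 2, 3]; need a permutation of 0..3, so missing residue r = 1
Need (0 + s) mod 4 = 1; smallest s = (1 - 0) mod 4 = 1

Answer: 1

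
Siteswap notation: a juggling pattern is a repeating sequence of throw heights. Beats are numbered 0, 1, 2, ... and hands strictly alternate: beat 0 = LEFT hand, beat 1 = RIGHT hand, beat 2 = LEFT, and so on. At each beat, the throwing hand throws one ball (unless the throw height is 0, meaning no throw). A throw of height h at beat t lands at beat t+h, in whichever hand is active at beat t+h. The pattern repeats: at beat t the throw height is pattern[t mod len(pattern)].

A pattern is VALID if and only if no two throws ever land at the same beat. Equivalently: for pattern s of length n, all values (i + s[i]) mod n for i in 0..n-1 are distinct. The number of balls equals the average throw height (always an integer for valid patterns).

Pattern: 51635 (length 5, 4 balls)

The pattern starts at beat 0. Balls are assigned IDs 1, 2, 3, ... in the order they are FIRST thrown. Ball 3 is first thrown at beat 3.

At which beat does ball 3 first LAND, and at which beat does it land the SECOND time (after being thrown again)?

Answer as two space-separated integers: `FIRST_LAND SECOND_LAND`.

Answer: 6 7

Derivation:
Beat 0 (L): throw ball1 h=5 -> lands@5:R; in-air after throw: [b1@5:R]
Beat 1 (R): throw ball2 h=1 -> lands@2:L; in-air after throw: [b2@2:L b1@5:R]
Beat 2 (L): throw ball2 h=6 -> lands@8:L; in-air after throw: [b1@5:R b2@8:L]
Beat 3 (R): throw ball3 h=3 -> lands@6:L; in-air after throw: [b1@5:R b3@6:L b2@8:L]
Beat 4 (L): throw ball4 h=5 -> lands@9:R; in-air after throw: [b1@5:R b3@6:L b2@8:L b4@9:R]
Beat 5 (R): throw ball1 h=5 -> lands@10:L; in-air after throw: [b3@6:L b2@8:L b4@9:R b1@10:L]
Beat 6 (L): throw ball3 h=1 -> lands@7:R; in-air after throw: [b3@7:R b2@8:L b4@9:R b1@10:L]
Beat 7 (R): throw ball3 h=6 -> lands@13:R; in-air after throw: [b2@8:L b4@9:R b1@10:L b3@13:R]
Ball 3: thrown@3 h=3 -> first land @6; rethrown@6 h=1 -> second land @7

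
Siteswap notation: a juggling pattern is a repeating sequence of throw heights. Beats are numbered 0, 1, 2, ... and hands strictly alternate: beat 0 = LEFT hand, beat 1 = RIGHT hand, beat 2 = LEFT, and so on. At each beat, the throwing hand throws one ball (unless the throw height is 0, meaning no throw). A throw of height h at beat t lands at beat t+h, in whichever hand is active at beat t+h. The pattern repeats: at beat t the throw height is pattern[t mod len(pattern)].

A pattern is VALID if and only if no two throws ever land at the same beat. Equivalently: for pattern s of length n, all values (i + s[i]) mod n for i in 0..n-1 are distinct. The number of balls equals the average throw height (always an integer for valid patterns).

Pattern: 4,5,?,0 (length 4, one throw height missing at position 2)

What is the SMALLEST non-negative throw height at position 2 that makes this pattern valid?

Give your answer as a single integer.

i=0: (0 + 4) mod 4 = 0
i=1: (1 + 5) mod 4 = 2
i=2: s[i]=? (unknown)
i=3: (3 + 0) mod 4 = 3
Known residues: [0, 2, 3]; need a permutation of 0..3, so missing residue r = 1
Need (2 + s) mod 4 = 1; smallest s = (1 - 2) mod 4 = 3

Answer: 3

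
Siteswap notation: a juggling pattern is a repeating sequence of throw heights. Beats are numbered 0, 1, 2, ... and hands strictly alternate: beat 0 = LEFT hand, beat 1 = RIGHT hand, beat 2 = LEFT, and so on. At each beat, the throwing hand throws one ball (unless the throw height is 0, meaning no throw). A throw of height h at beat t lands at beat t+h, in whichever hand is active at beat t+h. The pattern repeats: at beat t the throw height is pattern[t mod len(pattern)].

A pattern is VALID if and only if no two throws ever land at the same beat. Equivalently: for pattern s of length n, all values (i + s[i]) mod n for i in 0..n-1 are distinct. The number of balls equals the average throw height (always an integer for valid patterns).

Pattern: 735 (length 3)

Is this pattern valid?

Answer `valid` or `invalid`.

i=0: (i + s[i]) mod n = (0 + 7) mod 3 = 1
i=1: (i + s[i]) mod n = (1 + 3) mod 3 = 1
i=2: (i + s[i]) mod n = (2 + 5) mod 3 = 1
Residues: [1, 1, 1], distinct: False

Answer: invalid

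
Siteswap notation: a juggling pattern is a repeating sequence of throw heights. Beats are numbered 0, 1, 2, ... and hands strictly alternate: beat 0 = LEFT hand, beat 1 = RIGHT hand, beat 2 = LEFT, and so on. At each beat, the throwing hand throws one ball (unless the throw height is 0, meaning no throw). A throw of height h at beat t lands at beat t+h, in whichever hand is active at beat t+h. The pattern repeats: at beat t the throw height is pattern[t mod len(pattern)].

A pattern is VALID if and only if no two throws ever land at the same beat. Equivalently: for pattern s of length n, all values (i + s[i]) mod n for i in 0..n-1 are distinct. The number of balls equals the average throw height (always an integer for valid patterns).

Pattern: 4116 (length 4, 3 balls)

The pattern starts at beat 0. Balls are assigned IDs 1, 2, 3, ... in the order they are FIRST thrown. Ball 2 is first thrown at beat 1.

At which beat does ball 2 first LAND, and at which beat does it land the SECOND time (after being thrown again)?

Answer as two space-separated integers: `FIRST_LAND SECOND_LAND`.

Answer: 2 3

Derivation:
Beat 0 (L): throw ball1 h=4 -> lands@4:L; in-air after throw: [b1@4:L]
Beat 1 (R): throw ball2 h=1 -> lands@2:L; in-air after throw: [b2@2:L b1@4:L]
Beat 2 (L): throw ball2 h=1 -> lands@3:R; in-air after throw: [b2@3:R b1@4:L]
Beat 3 (R): throw ball2 h=6 -> lands@9:R; in-air after throw: [b1@4:L b2@9:R]
Ball 2: thrown@1 h=1 -> first land @2; rethrown@2 h=1 -> second land @3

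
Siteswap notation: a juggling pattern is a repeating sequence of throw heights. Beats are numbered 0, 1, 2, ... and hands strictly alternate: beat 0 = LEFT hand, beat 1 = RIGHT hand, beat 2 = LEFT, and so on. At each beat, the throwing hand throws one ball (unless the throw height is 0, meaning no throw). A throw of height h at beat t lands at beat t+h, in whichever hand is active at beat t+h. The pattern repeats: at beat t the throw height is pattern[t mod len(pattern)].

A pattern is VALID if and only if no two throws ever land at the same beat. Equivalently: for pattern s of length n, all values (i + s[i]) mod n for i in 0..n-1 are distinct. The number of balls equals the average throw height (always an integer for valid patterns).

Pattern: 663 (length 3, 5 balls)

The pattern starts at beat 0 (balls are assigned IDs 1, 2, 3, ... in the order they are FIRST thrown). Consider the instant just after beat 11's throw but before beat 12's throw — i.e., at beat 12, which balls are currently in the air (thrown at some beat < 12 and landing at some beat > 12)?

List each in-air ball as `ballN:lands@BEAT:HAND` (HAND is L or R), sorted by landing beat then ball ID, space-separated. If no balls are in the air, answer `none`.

Beat 0 (L): throw ball1 h=6 -> lands@6:L; in-air after throw: [b1@6:L]
Beat 1 (R): throw ball2 h=6 -> lands@7:R; in-air after throw: [b1@6:L b2@7:R]
Beat 2 (L): throw ball3 h=3 -> lands@5:R; in-air after throw: [b3@5:R b1@6:L b2@7:R]
Beat 3 (R): throw ball4 h=6 -> lands@9:R; in-air after throw: [b3@5:R b1@6:L b2@7:R b4@9:R]
Beat 4 (L): throw ball5 h=6 -> lands@10:L; in-air after throw: [b3@5:R b1@6:L b2@7:R b4@9:R b5@10:L]
Beat 5 (R): throw ball3 h=3 -> lands@8:L; in-air after throw: [b1@6:L b2@7:R b3@8:L b4@9:R b5@10:L]
Beat 6 (L): throw ball1 h=6 -> lands@12:L; in-air after throw: [b2@7:R b3@8:L b4@9:R b5@10:L b1@12:L]
Beat 7 (R): throw ball2 h=6 -> lands@13:R; in-air after throw: [b3@8:L b4@9:R b5@10:L b1@12:L b2@13:R]
Beat 8 (L): throw ball3 h=3 -> lands@11:R; in-air after throw: [b4@9:R b5@10:L b3@11:R b1@12:L b2@13:R]
Beat 9 (R): throw ball4 h=6 -> lands@15:R; in-air after throw: [b5@10:L b3@11:R b1@12:L b2@13:R b4@15:R]
Beat 10 (L): throw ball5 h=6 -> lands@16:L; in-air after throw: [b3@11:R b1@12:L b2@13:R b4@15:R b5@16:L]
Beat 11 (R): throw ball3 h=3 -> lands@14:L; in-air after throw: [b1@12:L b2@13:R b3@14:L b4@15:R b5@16:L]
Beat 12 (L): throw ball1 h=6 -> lands@18:L; in-air after throw: [b2@13:R b3@14:L b4@15:R b5@16:L b1@18:L]

Answer: ball2:lands@13:R ball3:lands@14:L ball4:lands@15:R ball5:lands@16:L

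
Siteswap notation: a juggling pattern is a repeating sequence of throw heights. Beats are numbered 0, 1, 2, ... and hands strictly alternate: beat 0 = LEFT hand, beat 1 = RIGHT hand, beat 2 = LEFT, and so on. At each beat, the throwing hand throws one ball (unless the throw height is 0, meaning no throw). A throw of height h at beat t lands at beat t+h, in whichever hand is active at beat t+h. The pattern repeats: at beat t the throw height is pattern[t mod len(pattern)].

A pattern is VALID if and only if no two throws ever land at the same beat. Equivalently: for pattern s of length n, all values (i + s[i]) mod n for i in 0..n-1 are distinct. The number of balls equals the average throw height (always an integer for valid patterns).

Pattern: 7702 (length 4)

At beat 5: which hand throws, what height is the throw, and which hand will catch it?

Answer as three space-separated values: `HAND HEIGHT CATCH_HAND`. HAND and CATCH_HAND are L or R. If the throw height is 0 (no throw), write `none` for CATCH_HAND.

Answer: R 7 L

Derivation:
Beat 5: 5 mod 2 = 1, so hand = R
Throw height = pattern[5 mod 4] = pattern[1] = 7
Lands at beat 5+7=12, 12 mod 2 = 0, so catch hand = L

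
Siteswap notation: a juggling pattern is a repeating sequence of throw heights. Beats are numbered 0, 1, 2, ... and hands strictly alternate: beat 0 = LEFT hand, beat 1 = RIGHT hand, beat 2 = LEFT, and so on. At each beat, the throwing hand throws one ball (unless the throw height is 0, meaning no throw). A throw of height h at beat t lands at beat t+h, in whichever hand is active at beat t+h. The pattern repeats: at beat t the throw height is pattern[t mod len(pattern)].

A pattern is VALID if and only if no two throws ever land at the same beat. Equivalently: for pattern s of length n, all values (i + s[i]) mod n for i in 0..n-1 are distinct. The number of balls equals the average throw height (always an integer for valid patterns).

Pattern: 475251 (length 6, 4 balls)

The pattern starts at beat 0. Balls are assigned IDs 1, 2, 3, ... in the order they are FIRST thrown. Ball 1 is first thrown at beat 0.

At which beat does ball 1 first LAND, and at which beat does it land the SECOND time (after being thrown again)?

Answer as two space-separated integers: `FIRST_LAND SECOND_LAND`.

Beat 0 (L): throw ball1 h=4 -> lands@4:L; in-air after throw: [b1@4:L]
Beat 1 (R): throw ball2 h=7 -> lands@8:L; in-air after throw: [b1@4:L b2@8:L]
Beat 2 (L): throw ball3 h=5 -> lands@7:R; in-air after throw: [b1@4:L b3@7:R b2@8:L]
Beat 3 (R): throw ball4 h=2 -> lands@5:R; in-air after throw: [b1@4:L b4@5:R b3@7:R b2@8:L]
Beat 4 (L): throw ball1 h=5 -> lands@9:R; in-air after throw: [b4@5:R b3@7:R b2@8:L b1@9:R]
Beat 5 (R): throw ball4 h=1 -> lands@6:L; in-air after throw: [b4@6:L b3@7:R b2@8:L b1@9:R]
Beat 6 (L): throw ball4 h=4 -> lands@10:L; in-air after throw: [b3@7:R b2@8:L b1@9:R b4@10:L]
Beat 7 (R): throw ball3 h=7 -> lands@14:L; in-air after throw: [b2@8:L b1@9:R b4@10:L b3@14:L]
Beat 8 (L): throw ball2 h=5 -> lands@13:R; in-air after throw: [b1@9:R b4@10:L b2@13:R b3@14:L]
Beat 9 (R): throw ball1 h=2 -> lands@11:R; in-air after throw: [b4@10:L b1@11:R b2@13:R b3@14:L]
Ball 1: thrown@0 h=4 -> first land @4; rethrown@4 h=5 -> second land @9

Answer: 4 9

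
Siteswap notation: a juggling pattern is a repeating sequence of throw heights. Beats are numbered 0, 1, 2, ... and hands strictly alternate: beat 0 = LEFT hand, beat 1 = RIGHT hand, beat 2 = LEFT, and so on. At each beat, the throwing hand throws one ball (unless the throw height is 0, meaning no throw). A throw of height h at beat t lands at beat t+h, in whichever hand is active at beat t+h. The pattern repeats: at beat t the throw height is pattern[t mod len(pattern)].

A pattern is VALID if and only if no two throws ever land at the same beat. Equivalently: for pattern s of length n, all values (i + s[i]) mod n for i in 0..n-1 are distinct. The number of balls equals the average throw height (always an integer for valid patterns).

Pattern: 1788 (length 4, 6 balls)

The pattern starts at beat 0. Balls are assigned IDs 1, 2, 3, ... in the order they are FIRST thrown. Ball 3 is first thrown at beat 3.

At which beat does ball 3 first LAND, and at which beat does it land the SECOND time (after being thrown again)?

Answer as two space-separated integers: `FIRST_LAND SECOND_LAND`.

Answer: 11 19

Derivation:
Beat 0 (L): throw ball1 h=1 -> lands@1:R; in-air after throw: [b1@1:R]
Beat 1 (R): throw ball1 h=7 -> lands@8:L; in-air after throw: [b1@8:L]
Beat 2 (L): throw ball2 h=8 -> lands@10:L; in-air after throw: [b1@8:L b2@10:L]
Beat 3 (R): throw ball3 h=8 -> lands@11:R; in-air after throw: [b1@8:L b2@10:L b3@11:R]
Beat 4 (L): throw ball4 h=1 -> lands@5:R; in-air after throw: [b4@5:R b1@8:L b2@10:L b3@11:R]
Beat 5 (R): throw ball4 h=7 -> lands@12:L; in-air after throw: [b1@8:L b2@10:L b3@11:R b4@12:L]
Beat 6 (L): throw ball5 h=8 -> lands@14:L; in-air after throw: [b1@8:L b2@10:L b3@11:R b4@12:L b5@14:L]
Beat 7 (R): throw ball6 h=8 -> lands@15:R; in-air after throw: [b1@8:L b2@10:L b3@11:R b4@12:L b5@14:L b6@15:R]
Beat 8 (L): throw ball1 h=1 -> lands@9:R; in-air after throw: [b1@9:R b2@10:L b3@11:R b4@12:L b5@14:L b6@15:R]
Beat 9 (R): throw ball1 h=7 -> lands@16:L; in-air after throw: [b2@10:L b3@11:R b4@12:L b5@14:L b6@15:R b1@16:L]
Beat 10 (L): throw ball2 h=8 -> lands@18:L; in-air after throw: [b3@11:R b4@12:L b5@14:L b6@15:R b1@16:L b2@18:L]
Beat 11 (R): throw ball3 h=8 -> lands@19:R; in-air after throw: [b4@12:L b5@14:L b6@15:R b1@16:L b2@18:L b3@19:R]
Beat 12 (L): throw ball4 h=1 -> lands@13:R; in-air after throw: [b4@13:R b5@14:L b6@15:R b1@16:L b2@18:L b3@19:R]
Beat 13 (R): throw ball4 h=7 -> lands@20:L; in-air after throw: [b5@14:L b6@15:R b1@16:L b2@18:L b3@19:R b4@20:L]
Ball 3: thrown@3 h=8 -> first land @11; rethrown@11 h=8 -> second land @19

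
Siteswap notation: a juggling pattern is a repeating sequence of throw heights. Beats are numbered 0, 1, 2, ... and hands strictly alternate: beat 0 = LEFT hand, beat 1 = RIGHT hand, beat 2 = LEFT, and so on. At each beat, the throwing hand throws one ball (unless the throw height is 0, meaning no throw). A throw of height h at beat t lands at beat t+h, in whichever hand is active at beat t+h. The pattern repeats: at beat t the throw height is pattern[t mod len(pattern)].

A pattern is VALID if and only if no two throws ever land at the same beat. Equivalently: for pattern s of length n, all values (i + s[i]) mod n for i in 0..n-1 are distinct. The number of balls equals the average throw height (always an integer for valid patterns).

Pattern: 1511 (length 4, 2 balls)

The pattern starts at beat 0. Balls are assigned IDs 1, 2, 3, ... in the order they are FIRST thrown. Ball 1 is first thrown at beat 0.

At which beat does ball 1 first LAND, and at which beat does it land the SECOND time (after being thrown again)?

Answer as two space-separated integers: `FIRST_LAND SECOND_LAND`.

Beat 0 (L): throw ball1 h=1 -> lands@1:R; in-air after throw: [b1@1:R]
Beat 1 (R): throw ball1 h=5 -> lands@6:L; in-air after throw: [b1@6:L]
Beat 2 (L): throw ball2 h=1 -> lands@3:R; in-air after throw: [b2@3:R b1@6:L]
Beat 3 (R): throw ball2 h=1 -> lands@4:L; in-air after throw: [b2@4:L b1@6:L]
Beat 4 (L): throw ball2 h=1 -> lands@5:R; in-air after throw: [b2@5:R b1@6:L]
Beat 5 (R): throw ball2 h=5 -> lands@10:L; in-air after throw: [b1@6:L b2@10:L]
Beat 6 (L): throw ball1 h=1 -> lands@7:R; in-air after throw: [b1@7:R b2@10:L]
Ball 1: thrown@0 h=1 -> first land @1; rethrown@1 h=5 -> second land @6

Answer: 1 6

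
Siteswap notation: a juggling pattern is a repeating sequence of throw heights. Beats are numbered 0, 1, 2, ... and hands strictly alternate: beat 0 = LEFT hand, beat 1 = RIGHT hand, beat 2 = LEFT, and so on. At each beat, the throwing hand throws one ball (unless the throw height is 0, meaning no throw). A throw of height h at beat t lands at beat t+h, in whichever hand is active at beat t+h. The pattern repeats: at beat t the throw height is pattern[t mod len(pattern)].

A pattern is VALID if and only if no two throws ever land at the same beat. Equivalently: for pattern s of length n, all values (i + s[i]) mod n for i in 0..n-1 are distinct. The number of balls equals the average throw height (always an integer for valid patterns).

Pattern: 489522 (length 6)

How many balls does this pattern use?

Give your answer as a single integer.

Pattern = [4, 8, 9, 5, 2, 2], length n = 6
  position 0: throw height = 4, running sum = 4
  position 1: throw height = 8, running sum = 12
  position 2: throw height = 9, running sum = 21
  position 3: throw height = 5, running sum = 26
  position 4: throw height = 2, running sum = 28
  position 5: throw height = 2, running sum = 30
Total sum = 30; balls = sum / n = 30 / 6 = 5

Answer: 5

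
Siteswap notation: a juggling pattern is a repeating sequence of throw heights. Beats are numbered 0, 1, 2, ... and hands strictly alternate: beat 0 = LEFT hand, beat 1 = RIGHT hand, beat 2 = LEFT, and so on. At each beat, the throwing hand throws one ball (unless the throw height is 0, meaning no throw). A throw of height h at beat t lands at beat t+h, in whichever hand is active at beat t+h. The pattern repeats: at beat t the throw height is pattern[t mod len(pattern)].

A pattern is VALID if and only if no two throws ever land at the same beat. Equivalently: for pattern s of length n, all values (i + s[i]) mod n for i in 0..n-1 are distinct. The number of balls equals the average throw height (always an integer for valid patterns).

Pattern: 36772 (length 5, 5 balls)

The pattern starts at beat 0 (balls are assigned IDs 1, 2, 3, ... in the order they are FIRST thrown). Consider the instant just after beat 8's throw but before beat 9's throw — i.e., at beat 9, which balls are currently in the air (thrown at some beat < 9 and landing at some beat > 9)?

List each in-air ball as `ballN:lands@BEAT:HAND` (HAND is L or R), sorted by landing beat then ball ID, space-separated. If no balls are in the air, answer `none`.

Answer: ball1:lands@10:L ball4:lands@12:L ball2:lands@14:L ball5:lands@15:R

Derivation:
Beat 0 (L): throw ball1 h=3 -> lands@3:R; in-air after throw: [b1@3:R]
Beat 1 (R): throw ball2 h=6 -> lands@7:R; in-air after throw: [b1@3:R b2@7:R]
Beat 2 (L): throw ball3 h=7 -> lands@9:R; in-air after throw: [b1@3:R b2@7:R b3@9:R]
Beat 3 (R): throw ball1 h=7 -> lands@10:L; in-air after throw: [b2@7:R b3@9:R b1@10:L]
Beat 4 (L): throw ball4 h=2 -> lands@6:L; in-air after throw: [b4@6:L b2@7:R b3@9:R b1@10:L]
Beat 5 (R): throw ball5 h=3 -> lands@8:L; in-air after throw: [b4@6:L b2@7:R b5@8:L b3@9:R b1@10:L]
Beat 6 (L): throw ball4 h=6 -> lands@12:L; in-air after throw: [b2@7:R b5@8:L b3@9:R b1@10:L b4@12:L]
Beat 7 (R): throw ball2 h=7 -> lands@14:L; in-air after throw: [b5@8:L b3@9:R b1@10:L b4@12:L b2@14:L]
Beat 8 (L): throw ball5 h=7 -> lands@15:R; in-air after throw: [b3@9:R b1@10:L b4@12:L b2@14:L b5@15:R]
Beat 9 (R): throw ball3 h=2 -> lands@11:R; in-air after throw: [b1@10:L b3@11:R b4@12:L b2@14:L b5@15:R]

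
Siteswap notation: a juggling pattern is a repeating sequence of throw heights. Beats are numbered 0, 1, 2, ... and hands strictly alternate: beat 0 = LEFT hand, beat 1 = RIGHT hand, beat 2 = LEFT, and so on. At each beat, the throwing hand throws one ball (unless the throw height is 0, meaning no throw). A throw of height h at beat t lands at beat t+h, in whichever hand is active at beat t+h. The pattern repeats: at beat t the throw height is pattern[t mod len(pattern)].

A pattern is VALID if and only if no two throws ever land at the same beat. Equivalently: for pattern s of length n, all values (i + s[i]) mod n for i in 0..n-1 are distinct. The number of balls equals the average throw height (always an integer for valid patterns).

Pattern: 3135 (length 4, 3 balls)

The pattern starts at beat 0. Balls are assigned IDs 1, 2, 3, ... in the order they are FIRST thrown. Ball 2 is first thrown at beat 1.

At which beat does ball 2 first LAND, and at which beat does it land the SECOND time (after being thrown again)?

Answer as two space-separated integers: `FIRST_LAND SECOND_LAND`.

Answer: 2 5

Derivation:
Beat 0 (L): throw ball1 h=3 -> lands@3:R; in-air after throw: [b1@3:R]
Beat 1 (R): throw ball2 h=1 -> lands@2:L; in-air after throw: [b2@2:L b1@3:R]
Beat 2 (L): throw ball2 h=3 -> lands@5:R; in-air after throw: [b1@3:R b2@5:R]
Beat 3 (R): throw ball1 h=5 -> lands@8:L; in-air after throw: [b2@5:R b1@8:L]
Beat 4 (L): throw ball3 h=3 -> lands@7:R; in-air after throw: [b2@5:R b3@7:R b1@8:L]
Beat 5 (R): throw ball2 h=1 -> lands@6:L; in-air after throw: [b2@6:L b3@7:R b1@8:L]
Ball 2: thrown@1 h=1 -> first land @2; rethrown@2 h=3 -> second land @5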